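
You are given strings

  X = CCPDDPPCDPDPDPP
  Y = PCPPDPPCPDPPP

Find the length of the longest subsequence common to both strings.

11

One common subsequence of length 11: C (X #1, Y #2), then P (X #3, Y #4), then D (X #5, Y #5), then P (X #6, Y #6), then P (X #7, Y #7), then C (X #8, Y #8), then P (X #10, Y #9), then D (X #11, Y #10), then P (X #12, Y #11), then P (X #14, Y #12), then P (X #15, Y #13). The LCS DP gives dp[15][13] = 11, so this is optimal.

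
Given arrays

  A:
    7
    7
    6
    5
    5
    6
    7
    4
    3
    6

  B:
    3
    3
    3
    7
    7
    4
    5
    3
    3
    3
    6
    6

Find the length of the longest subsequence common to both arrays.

5

One common subsequence of length 5: 7 [1,4]; then 7 [2,5]; then 5 [4,7]; then 6 [6,11]; then 6 [10,12]. The LCS DP gives dp[10][12] = 5, so this is optimal.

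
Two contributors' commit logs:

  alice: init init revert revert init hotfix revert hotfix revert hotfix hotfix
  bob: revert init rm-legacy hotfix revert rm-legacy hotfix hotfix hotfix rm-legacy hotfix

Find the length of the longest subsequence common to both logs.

One common subsequence of length 7: revert [4,1], then init [5,2], then hotfix [6,4], then revert [7,5], then hotfix [8,8], then hotfix [10,9], then hotfix [11,11], and the DP table's final entry dp[11][11] is also 7, so no common subsequence is longer.

7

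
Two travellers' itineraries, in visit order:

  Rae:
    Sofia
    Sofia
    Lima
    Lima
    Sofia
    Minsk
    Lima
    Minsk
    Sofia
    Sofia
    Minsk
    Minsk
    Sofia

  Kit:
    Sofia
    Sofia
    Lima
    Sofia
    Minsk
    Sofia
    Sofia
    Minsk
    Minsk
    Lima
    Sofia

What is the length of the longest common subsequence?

10

Taking Sofia [1,1], then Sofia [2,2], then Lima [4,3], then Sofia [5,4], then Minsk [8,5], then Sofia [9,6], then Sofia [10,7], then Minsk [11,8], then Minsk [12,9], then Sofia [13,11] gives a common subsequence of length 10. The LCS DP gives dp[13][11] = 10, so this is optimal.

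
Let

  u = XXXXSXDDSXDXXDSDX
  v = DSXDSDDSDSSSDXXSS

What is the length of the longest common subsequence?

Match X [1,3], S [5,5], D [7,7], D [8,9], S [9,12], D [11,13], X [12,14], X [13,15], S [15,17] — 9 characters in the same relative order in both. Since dp[17][17] = 9, nothing longer is possible.

9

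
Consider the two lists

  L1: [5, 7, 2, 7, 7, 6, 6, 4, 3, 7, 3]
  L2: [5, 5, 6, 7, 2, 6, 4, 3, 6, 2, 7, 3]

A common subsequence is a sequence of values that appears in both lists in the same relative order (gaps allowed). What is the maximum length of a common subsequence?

8

One common subsequence of length 8: 5 [1,2], 7 [2,4], 2 [3,5], 6 [7,6], 4 [8,7], 3 [9,8], 7 [10,11], 3 [11,12]. The LCS DP gives dp[11][12] = 8, so this is optimal.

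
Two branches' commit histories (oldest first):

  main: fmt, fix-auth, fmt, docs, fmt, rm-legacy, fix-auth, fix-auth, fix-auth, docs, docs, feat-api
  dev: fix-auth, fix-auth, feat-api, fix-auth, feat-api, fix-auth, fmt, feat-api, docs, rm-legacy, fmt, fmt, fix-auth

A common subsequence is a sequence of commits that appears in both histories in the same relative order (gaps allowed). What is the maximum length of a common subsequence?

Taking fix-auth at main[2]=dev[6]; then fmt at main[3]=dev[7]; then docs at main[4]=dev[9]; then fmt at main[5]=dev[12]; then fix-auth at main[9]=dev[13] gives a common subsequence of length 5. dp[12][13] = 5 confirms this is the maximum.

5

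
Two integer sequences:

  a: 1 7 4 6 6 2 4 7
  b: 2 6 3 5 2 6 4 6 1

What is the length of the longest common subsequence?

Let dp[i][j] be the LCS length of the first i values of a and the first j values of b. dp[i][j] = dp[i-1][j-1]+1 when the i-th and j-th values match, else max(dp[i-1][j], dp[i][j-1]).
    ·  2  6  3  5  2  6  4  6  1
 ·  0  0  0  0  0  0  0  0  0  0
 1  0  0  0  0  0  0  0  0  0  1
 7  0  0  0  0  0  0  0  0  0  1
 4  0  0  0  0  0  0  0  1  1  1
 6  0  0  1  1  1  1  1  1  2  2
 6  0  0  1  1  1  1  2  2  2  2
 2  0  1  1  1  1  2  2  2  2  2
 4  0  1  1  1  1  2  2  3  3  3
 7  0  1  1  1  1  2  2  3  3  3
dp[8][9] = 3. One LCS (by backtracking along matches): 6, 6, 4.

3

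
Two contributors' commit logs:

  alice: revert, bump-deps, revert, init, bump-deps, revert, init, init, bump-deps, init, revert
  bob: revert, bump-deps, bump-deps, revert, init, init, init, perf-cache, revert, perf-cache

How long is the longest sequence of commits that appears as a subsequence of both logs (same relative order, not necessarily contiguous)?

Taking revert at alice[1]=bob[1] → bump-deps at alice[2]=bob[2] → bump-deps at alice[5]=bob[3] → revert at alice[6]=bob[4] → init at alice[7]=bob[5] → init at alice[8]=bob[6] → init at alice[10]=bob[7] → revert at alice[11]=bob[9] gives a common subsequence of length 8, and the DP table's final entry dp[11][10] is also 8, so no common subsequence is longer.

8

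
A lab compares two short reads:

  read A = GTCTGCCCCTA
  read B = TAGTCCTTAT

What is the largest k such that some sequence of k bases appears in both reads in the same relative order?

Let dp[i][j] be the LCS length of the first i bases of read A and the first j bases of read B. dp[i][j] = dp[i-1][j-1]+1 when the i-th and j-th bases match, else max(dp[i-1][j], dp[i][j-1]).
    ·  T  A  G  T  C  C  T  T  A  T
 ·  0  0  0  0  0  0  0  0  0  0  0
 G  0  0  0  1  1  1  1  1  1  1  1
 T  0  1  1  1  2  2  2  2  2  2  2
 C  0  1  1  1  2  3  3  3  3  3  3
 T  0  1  1  1  2  3  3  4  4  4  4
 G  0  1  1  2  2  3  3  4  4  4  4
 C  0  1  1  2  2  3  4  4  4  4  4
 C  0  1  1  2  2  3  4  4  4  4  4
 C  0  1  1  2  2  3  4  4  4  4  4
 C  0  1  1  2  2  3  4  4  4  4  4
 T  0  1  1  2  3  3  4  5  5  5  5
 A  0  1  2  2  3  3  4  5  5  6  6
dp[11][10] = 6. One LCS (by backtracking along matches): GTCTTA.

6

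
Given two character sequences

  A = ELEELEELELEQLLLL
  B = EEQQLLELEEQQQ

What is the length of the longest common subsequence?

Taking E at A[1]=B[2], then L at A[2]=B[5], then L at A[5]=B[6], then E at A[7]=B[7], then L at A[8]=B[8], then E at A[9]=B[9], then E at A[11]=B[10], then Q at A[12]=B[13] gives a common subsequence of length 8. Since dp[16][13] = 8, nothing longer is possible.

8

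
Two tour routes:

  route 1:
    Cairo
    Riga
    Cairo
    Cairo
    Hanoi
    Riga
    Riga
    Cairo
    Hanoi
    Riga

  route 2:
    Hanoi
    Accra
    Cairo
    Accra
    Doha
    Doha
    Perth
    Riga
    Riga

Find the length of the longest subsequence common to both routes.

Pick Cairo [1,3], Riga [7,8], Riga [10,9]; all 3 stops appear in both, in order. dp[10][9] = 3 confirms this is the maximum.

3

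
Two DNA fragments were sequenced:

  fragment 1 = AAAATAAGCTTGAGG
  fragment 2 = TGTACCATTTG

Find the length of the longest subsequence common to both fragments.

6

Pick A [1,4], A [4,7], T [5,8], T [10,9], T [11,10], G [15,11]; all 6 bases appear in both, in order, and the DP table's final entry dp[15][11] is also 6, so no common subsequence is longer.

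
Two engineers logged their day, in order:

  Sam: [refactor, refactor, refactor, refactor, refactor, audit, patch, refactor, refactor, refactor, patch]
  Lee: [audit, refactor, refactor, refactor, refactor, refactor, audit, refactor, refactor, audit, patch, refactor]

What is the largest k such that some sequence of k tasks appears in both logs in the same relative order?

Match refactor [1,2], refactor [2,3], refactor [3,4], refactor [4,5], refactor [5,6], audit [6,7], refactor [8,8], refactor [9,9], refactor [10,12] — 9 tasks in the same relative order in both. Since dp[11][12] = 9, nothing longer is possible.

9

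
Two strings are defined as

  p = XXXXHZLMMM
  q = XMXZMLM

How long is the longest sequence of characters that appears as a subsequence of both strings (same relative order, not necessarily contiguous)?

5

Let dp[i][j] be the LCS length of the first i characters of p and the first j characters of q. dp[i][j] = dp[i-1][j-1]+1 when the i-th and j-th characters match, else max(dp[i-1][j], dp[i][j-1]).
    ·  X  M  X  Z  M  L  M
 ·  0  0  0  0  0  0  0  0
 X  0  1  1  1  1  1  1  1
 X  0  1  1  2  2  2  2  2
 X  0  1  1  2  2  2  2  2
 X  0  1  1  2  2  2  2  2
 H  0  1  1  2  2  2  2  2
 Z  0  1  1  2  3  3  3  3
 L  0  1  1  2  3  3  4  4
 M  0  1  2  2  3  4  4  5
 M  0  1  2  2  3  4  4  5
 M  0  1  2  2  3  4  4  5
dp[10][7] = 5. One LCS (by backtracking along matches): XXZLM.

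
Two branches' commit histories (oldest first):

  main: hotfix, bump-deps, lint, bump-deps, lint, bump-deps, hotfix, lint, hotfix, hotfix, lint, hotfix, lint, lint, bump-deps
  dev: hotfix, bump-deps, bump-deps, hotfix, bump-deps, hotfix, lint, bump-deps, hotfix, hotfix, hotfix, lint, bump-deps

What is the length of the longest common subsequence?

One common subsequence of length 11: hotfix (main #1, dev #1), bump-deps (main #2, dev #2), bump-deps (main #4, dev #3), bump-deps (main #6, dev #5), hotfix (main #7, dev #6), lint (main #8, dev #7), hotfix (main #9, dev #9), hotfix (main #10, dev #10), hotfix (main #12, dev #11), lint (main #14, dev #12), bump-deps (main #15, dev #13), and the DP table's final entry dp[15][13] is also 11, so no common subsequence is longer.

11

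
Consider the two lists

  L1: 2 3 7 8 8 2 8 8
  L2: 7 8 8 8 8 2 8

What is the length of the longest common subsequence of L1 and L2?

Let dp[i][j] be the LCS length of the first i values of L1 and the first j values of L2. dp[i][j] = dp[i-1][j-1]+1 when the i-th and j-th values match, else max(dp[i-1][j], dp[i][j-1]).
    ·  7  8  8  8  8  2  8
 ·  0  0  0  0  0  0  0  0
 2  0  0  0  0  0  0  1  1
 3  0  0  0  0  0  0  1  1
 7  0  1  1  1  1  1  1  1
 8  0  1  2  2  2  2  2  2
 8  0  1  2  3  3  3  3  3
 2  0  1  2  3  3  3  4  4
 8  0  1  2  3  4  4  4  5
 8  0  1  2  3  4  5  5  5
dp[8][7] = 5. One LCS (by backtracking along matches): 7, 8, 8, 2, 8.

5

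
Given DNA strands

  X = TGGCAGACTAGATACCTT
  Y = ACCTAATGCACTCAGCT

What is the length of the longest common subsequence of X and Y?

Pick T at X[1]=Y[7]; then G at X[3]=Y[8]; then C at X[4]=Y[9]; then A at X[7]=Y[10]; then C at X[8]=Y[11]; then T at X[9]=Y[12]; then A at X[10]=Y[14]; then G at X[11]=Y[15]; then C at X[16]=Y[16]; then T at X[18]=Y[17]; all 10 bases appear in both, in order. The LCS DP gives dp[18][17] = 10, so this is optimal.

10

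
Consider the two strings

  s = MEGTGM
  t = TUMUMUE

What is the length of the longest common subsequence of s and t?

One common subsequence of length 2: M at s[1]=t[5], E at s[2]=t[7]. dp[6][7] = 2 confirms this is the maximum.

2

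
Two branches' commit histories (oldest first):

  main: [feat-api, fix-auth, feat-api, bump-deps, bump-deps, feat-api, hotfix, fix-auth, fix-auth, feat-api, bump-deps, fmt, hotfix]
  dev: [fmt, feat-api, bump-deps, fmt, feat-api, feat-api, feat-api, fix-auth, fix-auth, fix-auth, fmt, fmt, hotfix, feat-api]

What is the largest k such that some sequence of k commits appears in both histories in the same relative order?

One common subsequence of length 7: feat-api [1,5], then feat-api [3,6], then feat-api [6,7], then fix-auth [8,9], then fix-auth [9,10], then fmt [12,12], then hotfix [13,13]. dp[13][14] = 7 confirms this is the maximum.

7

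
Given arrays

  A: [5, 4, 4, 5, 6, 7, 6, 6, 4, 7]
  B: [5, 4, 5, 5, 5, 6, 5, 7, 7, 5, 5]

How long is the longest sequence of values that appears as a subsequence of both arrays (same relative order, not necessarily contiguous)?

6

Pick 5 [1,1]; then 4 [2,2]; then 5 [4,5]; then 6 [5,6]; then 7 [6,8]; then 7 [10,9]; all 6 values appear in both, in order. The LCS DP gives dp[10][11] = 6, so this is optimal.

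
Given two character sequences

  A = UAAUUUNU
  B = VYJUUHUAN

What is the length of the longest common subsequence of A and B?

Let dp[i][j] be the LCS length of the first i characters of A and the first j characters of B. dp[i][j] = dp[i-1][j-1]+1 when the i-th and j-th characters match, else max(dp[i-1][j], dp[i][j-1]).
    ·  V  Y  J  U  U  H  U  A  N
 ·  0  0  0  0  0  0  0  0  0  0
 U  0  0  0  0  1  1  1  1  1  1
 A  0  0  0  0  1  1  1  1  2  2
 A  0  0  0  0  1  1  1  1  2  2
 U  0  0  0  0  1  2  2  2  2  2
 U  0  0  0  0  1  2  2  3  3  3
 U  0  0  0  0  1  2  2  3  3  3
 N  0  0  0  0  1  2  2  3  3  4
 U  0  0  0  0  1  2  2  3  3  4
dp[8][9] = 4. One LCS (by backtracking along matches): UUUN.

4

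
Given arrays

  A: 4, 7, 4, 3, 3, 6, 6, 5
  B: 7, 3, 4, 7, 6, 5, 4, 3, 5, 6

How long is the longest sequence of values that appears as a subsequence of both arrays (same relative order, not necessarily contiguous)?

5

Let dp[i][j] be the LCS length of the first i values of A and the first j values of B. dp[i][j] = dp[i-1][j-1]+1 when the i-th and j-th values match, else max(dp[i-1][j], dp[i][j-1]).
    ·  7  3  4  7  6  5  4  3  5  6
 ·  0  0  0  0  0  0  0  0  0  0  0
 4  0  0  0  1  1  1  1  1  1  1  1
 7  0  1  1  1  2  2  2  2  2  2  2
 4  0  1  1  2  2  2  2  3  3  3  3
 3  0  1  2  2  2  2  2  3  4  4  4
 3  0  1  2  2  2  2  2  3  4  4  4
 6  0  1  2  2  2  3  3  3  4  4  5
 6  0  1  2  2  2  3  3  3  4  4  5
 5  0  1  2  2  2  3  4  4  4  5  5
dp[8][10] = 5. One LCS (by backtracking along matches): 4, 7, 4, 3, 6.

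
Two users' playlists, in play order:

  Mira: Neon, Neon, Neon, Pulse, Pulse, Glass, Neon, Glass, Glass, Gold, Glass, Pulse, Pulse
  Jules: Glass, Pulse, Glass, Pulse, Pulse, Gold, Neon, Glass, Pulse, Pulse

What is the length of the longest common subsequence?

6

Taking Pulse [4,4] → Pulse [5,5] → Neon [7,7] → Glass [11,8] → Pulse [12,9] → Pulse [13,10] gives a common subsequence of length 6. dp[13][10] = 6 confirms this is the maximum.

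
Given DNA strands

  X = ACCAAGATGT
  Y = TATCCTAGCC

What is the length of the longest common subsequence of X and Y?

Let dp[i][j] be the LCS length of the first i bases of X and the first j bases of Y. dp[i][j] = dp[i-1][j-1]+1 when the i-th and j-th bases match, else max(dp[i-1][j], dp[i][j-1]).
    ·  T  A  T  C  C  T  A  G  C  C
 ·  0  0  0  0  0  0  0  0  0  0  0
 A  0  0  1  1  1  1  1  1  1  1  1
 C  0  0  1  1  2  2  2  2  2  2  2
 C  0  0  1  1  2  3  3  3  3  3  3
 A  0  0  1  1  2  3  3  4  4  4  4
 A  0  0  1  1  2  3  3  4  4  4  4
 G  0  0  1  1  2  3  3  4  5  5  5
 A  0  0  1  1  2  3  3  4  5  5  5
 T  0  1  1  2  2  3  4  4  5  5  5
 G  0  1  1  2  2  3  4  4  5  5  5
 T  0  1  1  2  2  3  4  4  5  5  5
dp[10][10] = 5. One LCS (by backtracking along matches): ACCAG.

5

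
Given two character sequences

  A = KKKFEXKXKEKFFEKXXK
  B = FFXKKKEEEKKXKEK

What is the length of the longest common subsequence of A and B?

9

Pick K (A #1, B #4), K (A #2, B #5), K (A #3, B #6), E (A #5, B #9), K (A #7, B #11), X (A #8, B #12), K (A #11, B #13), E (A #14, B #14), K (A #18, B #15); all 9 characters appear in both, in order. The LCS DP gives dp[18][15] = 9, so this is optimal.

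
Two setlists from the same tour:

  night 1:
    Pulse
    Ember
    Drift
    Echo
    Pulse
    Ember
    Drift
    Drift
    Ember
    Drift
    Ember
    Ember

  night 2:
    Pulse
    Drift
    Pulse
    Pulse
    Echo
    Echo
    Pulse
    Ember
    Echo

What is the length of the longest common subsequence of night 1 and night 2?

Taking Pulse (night 1 #1, night 2 #1) → Drift (night 1 #3, night 2 #2) → Echo (night 1 #4, night 2 #6) → Pulse (night 1 #5, night 2 #7) → Ember (night 1 #6, night 2 #8) gives a common subsequence of length 5. dp[12][9] = 5 confirms this is the maximum.

5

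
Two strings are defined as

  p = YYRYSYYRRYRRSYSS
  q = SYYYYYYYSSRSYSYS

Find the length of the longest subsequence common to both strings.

Match Y at p[1]=q[3]; then Y at p[2]=q[4]; then Y at p[4]=q[5]; then Y at p[6]=q[6]; then Y at p[7]=q[7]; then Y at p[10]=q[8]; then R at p[12]=q[11]; then S at p[13]=q[12]; then Y at p[14]=q[13]; then S at p[15]=q[14]; then S at p[16]=q[16] — 11 characters in the same relative order in both. Since dp[16][16] = 11, nothing longer is possible.

11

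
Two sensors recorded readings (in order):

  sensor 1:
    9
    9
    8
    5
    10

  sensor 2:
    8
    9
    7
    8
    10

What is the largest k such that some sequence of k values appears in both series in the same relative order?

3

Pick 9 at sensor 1[1]=sensor 2[2] → 8 at sensor 1[3]=sensor 2[4] → 10 at sensor 1[5]=sensor 2[5]; all 3 values appear in both, in order. Since dp[5][5] = 3, nothing longer is possible.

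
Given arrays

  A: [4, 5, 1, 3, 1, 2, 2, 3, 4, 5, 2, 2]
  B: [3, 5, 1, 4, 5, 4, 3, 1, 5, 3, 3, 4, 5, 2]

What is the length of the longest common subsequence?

One common subsequence of length 8: 4 (A #1, B #4), 5 (A #2, B #5), 1 (A #3, B #8), 3 (A #4, B #10), 3 (A #8, B #11), 4 (A #9, B #12), 5 (A #10, B #13), 2 (A #12, B #14). The LCS DP gives dp[12][14] = 8, so this is optimal.

8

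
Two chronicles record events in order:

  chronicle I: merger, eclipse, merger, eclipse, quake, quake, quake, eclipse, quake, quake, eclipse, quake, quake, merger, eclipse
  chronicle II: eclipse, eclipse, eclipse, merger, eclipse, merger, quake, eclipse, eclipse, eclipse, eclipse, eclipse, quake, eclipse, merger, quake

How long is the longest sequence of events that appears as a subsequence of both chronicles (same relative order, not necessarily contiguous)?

8

Match merger (chronicle I #1, chronicle II #4) → eclipse (chronicle I #2, chronicle II #5) → merger (chronicle I #3, chronicle II #6) → eclipse (chronicle I #4, chronicle II #11) → eclipse (chronicle I #8, chronicle II #12) → quake (chronicle I #10, chronicle II #13) → eclipse (chronicle I #11, chronicle II #14) → quake (chronicle I #13, chronicle II #16) — 8 events in the same relative order in both. The LCS DP gives dp[15][16] = 8, so this is optimal.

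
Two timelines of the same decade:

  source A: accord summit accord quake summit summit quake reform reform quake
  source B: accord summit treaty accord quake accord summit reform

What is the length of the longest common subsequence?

6

One common subsequence of length 6: accord at source A[1]=source B[1], summit at source A[2]=source B[2], accord at source A[3]=source B[4], quake at source A[4]=source B[5], summit at source A[6]=source B[7], reform at source A[9]=source B[8], and the DP table's final entry dp[10][8] is also 6, so no common subsequence is longer.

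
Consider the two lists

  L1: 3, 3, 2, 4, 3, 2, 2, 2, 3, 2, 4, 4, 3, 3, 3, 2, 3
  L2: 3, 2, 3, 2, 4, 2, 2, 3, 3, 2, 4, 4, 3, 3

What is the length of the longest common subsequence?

12

Pick 3 [1,1], then 3 [2,3], then 2 [3,4], then 4 [4,5], then 2 [6,6], then 2 [7,7], then 3 [9,9], then 2 [10,10], then 4 [11,11], then 4 [12,12], then 3 [15,13], then 3 [17,14]; all 12 values appear in both, in order. The LCS DP gives dp[17][14] = 12, so this is optimal.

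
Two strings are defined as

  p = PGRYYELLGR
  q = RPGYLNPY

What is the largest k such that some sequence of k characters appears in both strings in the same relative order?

4

Match P (p #1, q #2), G (p #2, q #3), Y (p #4, q #4), Y (p #5, q #8) — 4 characters in the same relative order in both. Since dp[10][8] = 4, nothing longer is possible.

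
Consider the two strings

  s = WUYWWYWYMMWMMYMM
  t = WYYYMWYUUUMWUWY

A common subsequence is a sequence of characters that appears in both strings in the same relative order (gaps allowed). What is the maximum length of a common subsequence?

8

One common subsequence of length 8: W (s #1, t #1), Y (s #3, t #3), Y (s #6, t #4), W (s #7, t #6), Y (s #8, t #7), M (s #9, t #11), W (s #11, t #14), Y (s #14, t #15). The LCS DP gives dp[16][15] = 8, so this is optimal.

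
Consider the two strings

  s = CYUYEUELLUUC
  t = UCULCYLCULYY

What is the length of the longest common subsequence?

Match C [1,2] → U [3,3] → Y [4,6] → U [6,9] → L [8,10] — 5 characters in the same relative order in both. Since dp[12][12] = 5, nothing longer is possible.

5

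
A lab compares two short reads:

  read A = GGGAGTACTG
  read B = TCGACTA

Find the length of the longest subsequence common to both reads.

Pick G (read A #3, read B #3); then A (read A #4, read B #4); then T (read A #6, read B #6); then A (read A #7, read B #7); all 4 bases appear in both, in order. dp[10][7] = 4 confirms this is the maximum.

4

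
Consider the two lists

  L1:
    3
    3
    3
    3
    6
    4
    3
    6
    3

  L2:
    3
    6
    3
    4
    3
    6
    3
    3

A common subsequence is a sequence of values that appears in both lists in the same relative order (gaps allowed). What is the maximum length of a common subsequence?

6

Let dp[i][j] be the LCS length of the first i values of L1 and the first j values of L2. dp[i][j] = dp[i-1][j-1]+1 when the i-th and j-th values match, else max(dp[i-1][j], dp[i][j-1]).
    ·  3  6  3  4  3  6  3  3
 ·  0  0  0  0  0  0  0  0  0
 3  0  1  1  1  1  1  1  1  1
 3  0  1  1  2  2  2  2  2  2
 3  0  1  1  2  2  3  3  3  3
 3  0  1  1  2  2  3  3  4  4
 6  0  1  2  2  2  3  4  4  4
 4  0  1  2  2  3  3  4  4  4
 3  0  1  2  3  3  4  4  5  5
 6  0  1  2  3  3  4  5  5  5
 3  0  1  2  3  3  4  5  6  6
dp[9][8] = 6. One LCS (by backtracking along matches): 3, 3, 3, 6, 3, 3.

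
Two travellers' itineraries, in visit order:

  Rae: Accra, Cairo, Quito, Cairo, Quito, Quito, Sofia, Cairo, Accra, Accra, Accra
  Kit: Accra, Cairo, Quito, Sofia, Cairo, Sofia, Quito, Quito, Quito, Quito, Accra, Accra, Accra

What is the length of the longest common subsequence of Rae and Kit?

9

Taking Accra (Rae #1, Kit #1), then Cairo (Rae #2, Kit #2), then Quito (Rae #3, Kit #3), then Cairo (Rae #4, Kit #5), then Quito (Rae #5, Kit #9), then Quito (Rae #6, Kit #10), then Accra (Rae #9, Kit #11), then Accra (Rae #10, Kit #12), then Accra (Rae #11, Kit #13) gives a common subsequence of length 9. dp[11][13] = 9 confirms this is the maximum.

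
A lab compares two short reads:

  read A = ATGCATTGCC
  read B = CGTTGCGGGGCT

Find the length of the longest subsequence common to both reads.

6

Let dp[i][j] be the LCS length of the first i bases of read A and the first j bases of read B. dp[i][j] = dp[i-1][j-1]+1 when the i-th and j-th bases match, else max(dp[i-1][j], dp[i][j-1]).
    ·  C  G  T  T  G  C  G  G  G  G  C  T
 ·  0  0  0  0  0  0  0  0  0  0  0  0  0
 A  0  0  0  0  0  0  0  0  0  0  0  0  0
 T  0  0  0  1  1  1  1  1  1  1  1  1  1
 G  0  0  1  1  1  2  2  2  2  2  2  2  2
 C  0  1  1  1  1  2  3  3  3  3  3  3  3
 A  0  1  1  1  1  2  3  3  3  3  3  3  3
 T  0  1  1  2  2  2  3  3  3  3  3  3  4
 T  0  1  1  2  3  3  3  3  3  3  3  3  4
 G  0  1  2  2  3  4  4  4  4  4  4  4  4
 C  0  1  2  2  3  4  5  5  5  5  5  5  5
 C  0  1  2  2  3  4  5  5  5  5  5  6  6
dp[10][12] = 6. One LCS (by backtracking along matches): GTTGCC.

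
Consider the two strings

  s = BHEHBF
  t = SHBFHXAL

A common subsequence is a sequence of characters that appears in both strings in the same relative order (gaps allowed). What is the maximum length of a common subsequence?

Let dp[i][j] be the LCS length of the first i characters of s and the first j characters of t. dp[i][j] = dp[i-1][j-1]+1 when the i-th and j-th characters match, else max(dp[i-1][j], dp[i][j-1]).
    ·  S  H  B  F  H  X  A  L
 ·  0  0  0  0  0  0  0  0  0
 B  0  0  0  1  1  1  1  1  1
 H  0  0  1  1  1  2  2  2  2
 E  0  0  1  1  1  2  2  2  2
 H  0  0  1  1  1  2  2  2  2
 B  0  0  1  2  2  2  2  2  2
 F  0  0  1  2  3  3  3  3  3
dp[6][8] = 3. One LCS (by backtracking along matches): HBF.

3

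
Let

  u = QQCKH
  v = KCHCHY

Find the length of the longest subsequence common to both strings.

2

One common subsequence of length 2: C (u #3, v #4); then H (u #5, v #5), and the DP table's final entry dp[5][6] is also 2, so no common subsequence is longer.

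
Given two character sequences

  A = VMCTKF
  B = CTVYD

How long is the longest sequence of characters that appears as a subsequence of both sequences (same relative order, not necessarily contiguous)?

Let dp[i][j] be the LCS length of the first i characters of A and the first j characters of B. dp[i][j] = dp[i-1][j-1]+1 when the i-th and j-th characters match, else max(dp[i-1][j], dp[i][j-1]).
    ·  C  T  V  Y  D
 ·  0  0  0  0  0  0
 V  0  0  0  1  1  1
 M  0  0  0  1  1  1
 C  0  1  1  1  1  1
 T  0  1  2  2  2  2
 K  0  1  2  2  2  2
 F  0  1  2  2  2  2
dp[6][5] = 2. One LCS (by backtracking along matches): CT.

2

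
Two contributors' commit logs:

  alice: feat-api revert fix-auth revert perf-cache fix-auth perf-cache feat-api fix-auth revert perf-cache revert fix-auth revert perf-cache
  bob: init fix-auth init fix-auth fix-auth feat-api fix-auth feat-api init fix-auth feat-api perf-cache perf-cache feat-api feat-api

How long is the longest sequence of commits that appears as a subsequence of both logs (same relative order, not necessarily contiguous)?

6

Taking feat-api (alice #1, bob #6), then fix-auth (alice #3, bob #7), then fix-auth (alice #6, bob #10), then feat-api (alice #8, bob #11), then perf-cache (alice #11, bob #12), then perf-cache (alice #15, bob #13) gives a common subsequence of length 6. Since dp[15][15] = 6, nothing longer is possible.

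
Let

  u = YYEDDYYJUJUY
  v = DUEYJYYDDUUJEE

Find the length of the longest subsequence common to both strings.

6

Match Y at u[1]=v[6]; then Y at u[2]=v[7]; then D at u[4]=v[8]; then D at u[5]=v[9]; then U at u[9]=v[11]; then J at u[10]=v[12] — 6 characters in the same relative order in both. The LCS DP gives dp[12][14] = 6, so this is optimal.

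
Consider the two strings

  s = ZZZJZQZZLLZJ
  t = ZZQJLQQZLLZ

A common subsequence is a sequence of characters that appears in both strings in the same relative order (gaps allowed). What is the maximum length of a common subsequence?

Pick Z [1,1], Z [2,2], J [4,4], Q [6,7], Z [8,8], L [9,9], L [10,10], Z [11,11]; all 8 characters appear in both, in order, and the DP table's final entry dp[12][11] is also 8, so no common subsequence is longer.

8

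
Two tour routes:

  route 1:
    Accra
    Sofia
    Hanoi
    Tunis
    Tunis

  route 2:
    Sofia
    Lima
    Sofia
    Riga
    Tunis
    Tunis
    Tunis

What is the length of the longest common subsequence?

Pick Sofia at route 1[2]=route 2[3], then Tunis at route 1[4]=route 2[6], then Tunis at route 1[5]=route 2[7]; all 3 stops appear in both, in order. dp[5][7] = 3 confirms this is the maximum.

3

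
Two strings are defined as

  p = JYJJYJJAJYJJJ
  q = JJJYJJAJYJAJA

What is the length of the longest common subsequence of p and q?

11

One common subsequence of length 11: J [1,1]; then J [3,2]; then J [4,3]; then Y [5,4]; then J [6,5]; then J [7,6]; then A [8,7]; then J [9,8]; then Y [10,9]; then J [11,10]; then J [12,12], and the DP table's final entry dp[13][13] is also 11, so no common subsequence is longer.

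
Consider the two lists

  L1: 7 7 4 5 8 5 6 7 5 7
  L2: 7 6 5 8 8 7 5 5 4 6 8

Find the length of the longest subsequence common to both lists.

5

One common subsequence of length 5: 7 [1,1], 7 [2,6], 5 [4,7], 5 [6,8], 6 [7,10]. The LCS DP gives dp[10][11] = 5, so this is optimal.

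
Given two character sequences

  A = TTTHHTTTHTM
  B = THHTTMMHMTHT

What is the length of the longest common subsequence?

8

Let dp[i][j] be the LCS length of the first i characters of A and the first j characters of B. dp[i][j] = dp[i-1][j-1]+1 when the i-th and j-th characters match, else max(dp[i-1][j], dp[i][j-1]).
    ·  T  H  H  T  T  M  M  H  M  T  H  T
 ·  0  0  0  0  0  0  0  0  0  0  0  0  0
 T  0  1  1  1  1  1  1  1  1  1  1  1  1
 T  0  1  1  1  2  2  2  2  2  2  2  2  2
 T  0  1  1  1  2  3  3  3  3  3  3  3  3
 H  0  1  2  2  2  3  3  3  4  4  4  4  4
 H  0  1  2  3  3  3  3  3  4  4  4  5  5
 T  0  1  2  3  4  4  4  4  4  4  5  5  6
 T  0  1  2  3  4  5  5  5  5  5  5  5  6
 T  0  1  2  3  4  5  5  5  5  5  6  6  6
 H  0  1  2  3  4  5  5  5  6  6  6  7  7
 T  0  1  2  3  4  5  5  5  6  6  7  7  8
 M  0  1  2  3  4  5  6  6  6  7  7  7  8
dp[11][12] = 8. One LCS (by backtracking along matches): THHTTTHT.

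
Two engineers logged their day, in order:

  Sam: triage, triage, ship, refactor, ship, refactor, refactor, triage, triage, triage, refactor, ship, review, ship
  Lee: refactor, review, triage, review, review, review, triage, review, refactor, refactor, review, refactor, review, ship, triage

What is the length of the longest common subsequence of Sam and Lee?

Pick triage (Sam #1, Lee #3) → triage (Sam #2, Lee #7) → refactor (Sam #4, Lee #9) → refactor (Sam #6, Lee #10) → refactor (Sam #11, Lee #12) → review (Sam #13, Lee #13) → ship (Sam #14, Lee #14); all 7 tasks appear in both, in order. dp[14][15] = 7 confirms this is the maximum.

7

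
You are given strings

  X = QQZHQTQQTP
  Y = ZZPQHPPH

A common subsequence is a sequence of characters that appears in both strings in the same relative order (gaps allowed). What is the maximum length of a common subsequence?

Pick Q (X #2, Y #4), H (X #4, Y #5), P (X #10, Y #7); all 3 characters appear in both, in order, and the DP table's final entry dp[10][8] is also 3, so no common subsequence is longer.

3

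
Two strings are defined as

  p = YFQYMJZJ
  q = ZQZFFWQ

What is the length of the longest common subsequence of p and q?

Let dp[i][j] be the LCS length of the first i characters of p and the first j characters of q. dp[i][j] = dp[i-1][j-1]+1 when the i-th and j-th characters match, else max(dp[i-1][j], dp[i][j-1]).
    ·  Z  Q  Z  F  F  W  Q
 ·  0  0  0  0  0  0  0  0
 Y  0  0  0  0  0  0  0  0
 F  0  0  0  0  1  1  1  1
 Q  0  0  1  1  1  1  1  2
 Y  0  0  1  1  1  1  1  2
 M  0  0  1  1  1  1  1  2
 J  0  0  1  1  1  1  1  2
 Z  0  1  1  2  2  2  2  2
 J  0  1  1  2  2  2  2  2
dp[8][7] = 2. One LCS (by backtracking along matches): FQ.

2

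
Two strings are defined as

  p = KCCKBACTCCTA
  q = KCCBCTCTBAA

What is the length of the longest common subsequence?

Taking K [1,1] → C [2,2] → C [3,3] → B [5,4] → C [7,5] → T [8,6] → C [10,7] → T [11,8] → A [12,11] gives a common subsequence of length 9. Since dp[12][11] = 9, nothing longer is possible.

9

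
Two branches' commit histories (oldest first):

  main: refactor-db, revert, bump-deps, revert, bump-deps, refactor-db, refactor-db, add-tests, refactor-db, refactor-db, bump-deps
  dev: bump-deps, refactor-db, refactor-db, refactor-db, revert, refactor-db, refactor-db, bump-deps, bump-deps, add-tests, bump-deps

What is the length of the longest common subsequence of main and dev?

Match refactor-db [1,4], revert [2,5], bump-deps [3,8], bump-deps [5,9], add-tests [8,10], bump-deps [11,11] — 6 commits in the same relative order in both. dp[11][11] = 6 confirms this is the maximum.

6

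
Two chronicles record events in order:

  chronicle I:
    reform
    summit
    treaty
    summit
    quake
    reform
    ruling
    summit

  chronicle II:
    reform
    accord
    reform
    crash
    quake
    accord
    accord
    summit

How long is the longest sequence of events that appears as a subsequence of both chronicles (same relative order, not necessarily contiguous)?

3

One common subsequence of length 3: reform (chronicle I #1, chronicle II #3), then quake (chronicle I #5, chronicle II #5), then summit (chronicle I #8, chronicle II #8). dp[8][8] = 3 confirms this is the maximum.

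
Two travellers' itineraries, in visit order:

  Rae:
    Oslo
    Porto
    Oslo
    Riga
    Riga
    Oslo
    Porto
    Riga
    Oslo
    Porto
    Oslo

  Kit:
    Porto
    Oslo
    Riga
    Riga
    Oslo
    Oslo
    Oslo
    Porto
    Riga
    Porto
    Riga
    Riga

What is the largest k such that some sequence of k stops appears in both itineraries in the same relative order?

8

One common subsequence of length 8: Porto (Rae #2, Kit #1), then Oslo (Rae #3, Kit #2), then Riga (Rae #4, Kit #3), then Riga (Rae #5, Kit #4), then Oslo (Rae #6, Kit #7), then Porto (Rae #7, Kit #8), then Riga (Rae #8, Kit #9), then Porto (Rae #10, Kit #10). dp[11][12] = 8 confirms this is the maximum.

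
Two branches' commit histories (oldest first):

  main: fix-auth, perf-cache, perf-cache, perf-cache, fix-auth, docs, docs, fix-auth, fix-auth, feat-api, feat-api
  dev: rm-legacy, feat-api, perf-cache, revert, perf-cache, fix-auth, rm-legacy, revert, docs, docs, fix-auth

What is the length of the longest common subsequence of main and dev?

6

Match perf-cache at main[2]=dev[3], then perf-cache at main[4]=dev[5], then fix-auth at main[5]=dev[6], then docs at main[6]=dev[9], then docs at main[7]=dev[10], then fix-auth at main[9]=dev[11] — 6 commits in the same relative order in both. dp[11][11] = 6 confirms this is the maximum.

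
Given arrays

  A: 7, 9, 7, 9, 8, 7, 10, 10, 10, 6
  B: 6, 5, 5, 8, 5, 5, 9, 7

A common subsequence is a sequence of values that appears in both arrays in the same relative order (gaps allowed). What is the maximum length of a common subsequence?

Let dp[i][j] be the LCS length of the first i values of A and the first j values of B. dp[i][j] = dp[i-1][j-1]+1 when the i-th and j-th values match, else max(dp[i-1][j], dp[i][j-1]).
    ·  6  5  5  8  5  5  9  7
 ·  0  0  0  0  0  0  0  0  0
 7  0  0  0  0  0  0  0  0  1
 9  0  0  0  0  0  0  0  1  1
 7  0  0  0  0  0  0  0  1  2
 9  0  0  0  0  0  0  0  1  2
 8  0  0  0  0  1  1  1  1  2
 7  0  0  0  0  1  1  1  1  2
10  0  0  0  0  1  1  1  1  2
10  0  0  0  0  1  1  1  1  2
10  0  0  0  0  1  1  1  1  2
 6  0  1  1  1  1  1  1  1  2
dp[10][8] = 2. One LCS (by backtracking along matches): 9, 7.

2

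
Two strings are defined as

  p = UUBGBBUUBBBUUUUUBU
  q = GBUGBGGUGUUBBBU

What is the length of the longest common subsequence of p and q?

9

Match U [1,3]; then U [2,8]; then G [4,9]; then U [7,10]; then U [8,11]; then B [10,12]; then B [11,13]; then B [17,14]; then U [18,15] — 9 characters in the same relative order in both, and the DP table's final entry dp[18][15] is also 9, so no common subsequence is longer.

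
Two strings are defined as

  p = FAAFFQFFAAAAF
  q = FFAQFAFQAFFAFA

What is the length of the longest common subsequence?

9

Taking F (p #1, q #2), then A (p #2, q #3), then A (p #3, q #6), then F (p #5, q #7), then Q (p #6, q #8), then F (p #7, q #10), then F (p #8, q #11), then A (p #9, q #12), then A (p #12, q #14) gives a common subsequence of length 9. Since dp[13][14] = 9, nothing longer is possible.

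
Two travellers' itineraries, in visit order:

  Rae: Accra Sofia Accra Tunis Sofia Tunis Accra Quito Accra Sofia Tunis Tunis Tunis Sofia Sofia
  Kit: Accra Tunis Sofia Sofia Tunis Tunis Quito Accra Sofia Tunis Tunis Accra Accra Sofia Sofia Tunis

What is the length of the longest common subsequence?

11

One common subsequence of length 11: Accra at Rae[1]=Kit[1], then Sofia at Rae[2]=Kit[4], then Tunis at Rae[4]=Kit[5], then Tunis at Rae[6]=Kit[6], then Quito at Rae[8]=Kit[7], then Accra at Rae[9]=Kit[8], then Sofia at Rae[10]=Kit[9], then Tunis at Rae[11]=Kit[10], then Tunis at Rae[12]=Kit[11], then Sofia at Rae[14]=Kit[14], then Sofia at Rae[15]=Kit[15], and the DP table's final entry dp[15][16] is also 11, so no common subsequence is longer.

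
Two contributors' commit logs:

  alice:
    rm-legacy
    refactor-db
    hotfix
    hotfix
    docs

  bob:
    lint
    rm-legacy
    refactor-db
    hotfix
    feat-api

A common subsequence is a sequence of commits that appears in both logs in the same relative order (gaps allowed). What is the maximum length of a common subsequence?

Pick rm-legacy at alice[1]=bob[2], then refactor-db at alice[2]=bob[3], then hotfix at alice[3]=bob[4]; all 3 commits appear in both, in order. The LCS DP gives dp[5][5] = 3, so this is optimal.

3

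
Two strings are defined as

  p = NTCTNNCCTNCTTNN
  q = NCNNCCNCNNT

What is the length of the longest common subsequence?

Pick N at p[1]=q[1]; then C at p[3]=q[2]; then N at p[5]=q[3]; then N at p[6]=q[4]; then C at p[7]=q[5]; then C at p[8]=q[6]; then N at p[10]=q[7]; then C at p[11]=q[8]; then N at p[14]=q[9]; then N at p[15]=q[10]; all 10 characters appear in both, in order. Since dp[15][11] = 10, nothing longer is possible.

10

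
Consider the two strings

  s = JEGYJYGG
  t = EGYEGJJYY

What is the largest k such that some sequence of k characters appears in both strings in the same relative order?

5

Taking E [2,1], then G [3,2], then Y [4,3], then J [5,7], then Y [6,9] gives a common subsequence of length 5, and the DP table's final entry dp[8][9] is also 5, so no common subsequence is longer.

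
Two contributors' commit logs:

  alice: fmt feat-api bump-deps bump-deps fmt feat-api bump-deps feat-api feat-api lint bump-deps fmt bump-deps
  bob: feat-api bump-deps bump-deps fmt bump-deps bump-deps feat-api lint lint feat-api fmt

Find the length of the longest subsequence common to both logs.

8

Pick feat-api [2,1], then bump-deps [3,2], then bump-deps [4,3], then fmt [5,4], then bump-deps [7,6], then feat-api [8,7], then feat-api [9,10], then fmt [12,11]; all 8 commits appear in both, in order. The LCS DP gives dp[13][11] = 8, so this is optimal.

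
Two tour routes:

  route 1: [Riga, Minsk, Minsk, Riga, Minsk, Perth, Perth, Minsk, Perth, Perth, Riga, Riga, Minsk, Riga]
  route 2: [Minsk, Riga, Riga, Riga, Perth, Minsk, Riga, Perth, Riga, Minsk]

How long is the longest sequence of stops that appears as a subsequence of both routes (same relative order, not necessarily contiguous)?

7

Taking Riga (route 1 #1, route 2 #3), then Riga (route 1 #4, route 2 #4), then Perth (route 1 #7, route 2 #5), then Minsk (route 1 #8, route 2 #6), then Perth (route 1 #10, route 2 #8), then Riga (route 1 #12, route 2 #9), then Minsk (route 1 #13, route 2 #10) gives a common subsequence of length 7. dp[14][10] = 7 confirms this is the maximum.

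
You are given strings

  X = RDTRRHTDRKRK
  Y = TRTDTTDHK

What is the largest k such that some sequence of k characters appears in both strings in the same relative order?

6

Let dp[i][j] be the LCS length of the first i characters of X and the first j characters of Y. dp[i][j] = dp[i-1][j-1]+1 when the i-th and j-th characters match, else max(dp[i-1][j], dp[i][j-1]).
    ·  T  R  T  D  T  T  D  H  K
 ·  0  0  0  0  0  0  0  0  0  0
 R  0  0  1  1  1  1  1  1  1  1
 D  0  0  1  1  2  2  2  2  2  2
 T  0  1  1  2  2  3  3  3  3  3
 R  0  1  2  2  2  3  3  3  3  3
 R  0  1  2  2  2  3  3  3  3  3
 H  0  1  2  2  2  3  3  3  4  4
 T  0  1  2  3  3  3  4  4  4  4
 D  0  1  2  3  4  4  4  5  5  5
 R  0  1  2  3  4  4  4  5  5  5
 K  0  1  2  3  4  4  4  5  5  6
 R  0  1  2  3  4  4  4  5  5  6
 K  0  1  2  3  4  4  4  5  5  6
dp[12][9] = 6. One LCS (by backtracking along matches): RDTTDK.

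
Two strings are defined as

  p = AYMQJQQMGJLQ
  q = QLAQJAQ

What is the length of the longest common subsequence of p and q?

4

One common subsequence of length 4: A [1,3], then Q [4,4], then J [5,5], then Q [12,7]. The LCS DP gives dp[12][7] = 4, so this is optimal.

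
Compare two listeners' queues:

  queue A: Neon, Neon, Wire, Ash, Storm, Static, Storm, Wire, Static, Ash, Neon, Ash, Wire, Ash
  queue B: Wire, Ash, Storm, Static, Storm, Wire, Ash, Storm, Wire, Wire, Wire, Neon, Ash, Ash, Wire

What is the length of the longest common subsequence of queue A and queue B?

10

One common subsequence of length 10: Wire (queue A #3, queue B #1), Ash (queue A #4, queue B #2), Storm (queue A #5, queue B #3), Static (queue A #6, queue B #4), Storm (queue A #7, queue B #5), Wire (queue A #8, queue B #6), Ash (queue A #10, queue B #7), Neon (queue A #11, queue B #12), Ash (queue A #12, queue B #14), Wire (queue A #13, queue B #15). Since dp[14][15] = 10, nothing longer is possible.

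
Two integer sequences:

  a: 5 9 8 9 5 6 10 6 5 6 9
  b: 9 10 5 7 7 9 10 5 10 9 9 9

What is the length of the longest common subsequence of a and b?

5

Let dp[i][j] be the LCS length of the first i values of a and the first j values of b. dp[i][j] = dp[i-1][j-1]+1 when the i-th and j-th values match, else max(dp[i-1][j], dp[i][j-1]).
    ·  9 10  5  7  7  9 10  5 10  9  9  9
 ·  0  0  0  0  0  0  0  0  0  0  0  0  0
 5  0  0  0  1  1  1  1  1  1  1  1  1  1
 9  0  1  1  1  1  1  2  2  2  2  2  2  2
 8  0  1  1  1  1  1  2  2  2  2  2  2  2
 9  0  1  1  1  1  1  2  2  2  2  3  3  3
 5  0  1  1  2  2  2  2  2  3  3  3  3  3
 6  0  1  1  2  2  2  2  2  3  3  3  3  3
10  0  1  2  2  2  2  2  3  3  4  4  4  4
 6  0  1  2  2  2  2  2  3  3  4  4  4  4
 5  0  1  2  3  3  3  3  3  4  4  4  4  4
 6  0  1  2  3  3  3  3  3  4  4  4  4  4
 9  0  1  2  3  3  3  4  4  4  4  5  5  5
dp[11][12] = 5. One LCS (by backtracking along matches): 5, 9, 5, 10, 9.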